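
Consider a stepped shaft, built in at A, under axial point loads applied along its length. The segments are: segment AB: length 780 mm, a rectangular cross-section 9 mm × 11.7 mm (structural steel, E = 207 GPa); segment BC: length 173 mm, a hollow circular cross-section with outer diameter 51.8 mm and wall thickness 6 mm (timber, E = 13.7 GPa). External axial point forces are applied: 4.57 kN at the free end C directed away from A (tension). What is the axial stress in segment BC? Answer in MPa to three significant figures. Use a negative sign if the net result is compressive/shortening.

Internal axial forces (sectioning from the free end, tension +): N_BC = 4.57 kN, N_AB = 4.57 kN.
A_BC = 863.3 mm².
σ_BC = N_BC/A_BC = 4570/863.3 = 5.294 MPa.

5.29 MPa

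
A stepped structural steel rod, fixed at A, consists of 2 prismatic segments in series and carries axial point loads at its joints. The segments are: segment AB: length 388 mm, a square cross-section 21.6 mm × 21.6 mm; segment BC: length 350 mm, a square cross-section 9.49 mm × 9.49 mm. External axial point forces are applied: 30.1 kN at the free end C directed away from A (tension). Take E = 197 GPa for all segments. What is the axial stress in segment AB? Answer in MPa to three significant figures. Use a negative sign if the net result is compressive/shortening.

64.5 MPa

Internal axial forces (sectioning from the free end, tension +): N_BC = 30.1 kN, N_AB = 30.1 kN.
A_AB = 466.6 mm².
σ_AB = N_AB/A_AB = 30100/466.6 = 64.51 MPa.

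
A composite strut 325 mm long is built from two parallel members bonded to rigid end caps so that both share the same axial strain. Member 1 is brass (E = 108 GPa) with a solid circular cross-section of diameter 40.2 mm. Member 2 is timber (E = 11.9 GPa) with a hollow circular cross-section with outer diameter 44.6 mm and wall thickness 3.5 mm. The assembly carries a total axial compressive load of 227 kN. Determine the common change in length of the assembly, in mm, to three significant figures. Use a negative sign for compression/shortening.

A_1 = 1269 mm².
A_2 = 451.9 mm².
Equal strain + equilibrium ⇒ each member carries load in proportion to AE: A₁E₁ = 137100000 N, A₂E₂ = 5378000 N, ΣAE = 142500000 N.
δ = PL/ΣAE = -227000·325/142500000 = -0.5179 mm.

-0.518 mm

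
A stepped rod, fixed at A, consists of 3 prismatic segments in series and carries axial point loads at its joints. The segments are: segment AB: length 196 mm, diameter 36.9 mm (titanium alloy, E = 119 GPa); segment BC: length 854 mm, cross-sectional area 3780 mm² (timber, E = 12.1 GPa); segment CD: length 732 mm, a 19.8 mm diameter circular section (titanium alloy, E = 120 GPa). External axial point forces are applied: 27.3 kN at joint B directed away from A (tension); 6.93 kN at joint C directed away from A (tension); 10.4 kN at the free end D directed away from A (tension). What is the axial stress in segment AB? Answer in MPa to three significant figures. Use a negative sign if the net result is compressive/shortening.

41.7 MPa

Internal axial forces (sectioning from the free end, tension +): N_CD = 10.4 kN, N_BC = 17.33 kN, N_AB = 44.63 kN.
A_AB = 1069 mm².
σ_AB = N_AB/A_AB = 44630/1069 = 41.73 MPa.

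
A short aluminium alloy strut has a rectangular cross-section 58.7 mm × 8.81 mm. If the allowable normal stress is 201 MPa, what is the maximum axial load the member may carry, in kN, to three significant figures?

104 kN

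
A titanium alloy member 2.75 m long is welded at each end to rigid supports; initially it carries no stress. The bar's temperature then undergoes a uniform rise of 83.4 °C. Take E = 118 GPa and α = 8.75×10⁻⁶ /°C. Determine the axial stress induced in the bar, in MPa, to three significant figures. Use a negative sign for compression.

-86.1 MPa

Free thermal expansion αLΔT = 8.75e-6 · 2750 · 83.4 = 2.007 mm.
The walls impose strain ε = −(2.007)/2750 = -7.2975e-04; σ = Eε = 118000 · -7.2975e-04 = -86.11 MPa.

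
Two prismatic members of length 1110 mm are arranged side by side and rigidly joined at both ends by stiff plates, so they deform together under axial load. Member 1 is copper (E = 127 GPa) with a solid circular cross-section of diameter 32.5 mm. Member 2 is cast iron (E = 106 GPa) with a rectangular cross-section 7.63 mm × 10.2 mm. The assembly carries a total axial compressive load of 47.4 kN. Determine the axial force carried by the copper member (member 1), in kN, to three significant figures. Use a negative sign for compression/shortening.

-44.0 kN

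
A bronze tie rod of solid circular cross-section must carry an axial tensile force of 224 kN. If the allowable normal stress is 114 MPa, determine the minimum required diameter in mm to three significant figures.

50.0 mm

Required area A ≥ P/σ_allow = 224000/114 = 1965 mm².
For a solid circular section, d ≥ √(4A/π) = 50.02 mm.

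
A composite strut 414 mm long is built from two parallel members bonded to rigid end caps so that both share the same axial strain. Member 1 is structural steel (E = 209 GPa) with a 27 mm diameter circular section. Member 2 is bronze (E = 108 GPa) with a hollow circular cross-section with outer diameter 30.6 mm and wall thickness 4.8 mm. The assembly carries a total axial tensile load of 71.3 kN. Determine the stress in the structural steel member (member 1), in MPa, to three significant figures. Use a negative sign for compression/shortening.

92.2 MPa

A_1 = 572.6 mm².
A_2 = 389.1 mm².
Equal strain + equilibrium ⇒ each member carries load in proportion to AE: A₁E₁ = 119700000 N, A₂E₂ = 42020000 N, ΣAE = 161700000 N.
σ₁ = P·E₁/ΣAE = 71300·209000/161700000 = 92.17 MPa.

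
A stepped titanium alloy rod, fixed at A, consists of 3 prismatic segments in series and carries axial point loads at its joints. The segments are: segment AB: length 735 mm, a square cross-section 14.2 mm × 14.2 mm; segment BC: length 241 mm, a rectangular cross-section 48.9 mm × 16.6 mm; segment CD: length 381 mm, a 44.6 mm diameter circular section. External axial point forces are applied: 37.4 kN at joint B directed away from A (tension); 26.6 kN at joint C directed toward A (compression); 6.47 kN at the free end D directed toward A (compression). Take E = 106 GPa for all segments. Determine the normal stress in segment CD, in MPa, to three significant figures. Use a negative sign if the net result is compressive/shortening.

Internal axial forces (sectioning from the free end, tension +): N_CD = -6.47 kN, N_BC = -33.07 kN, N_AB = 4.33 kN.
A_CD = 1562 mm².
σ_CD = N_CD/A_CD = -6470/1562 = -4.141 MPa.

-4.14 MPa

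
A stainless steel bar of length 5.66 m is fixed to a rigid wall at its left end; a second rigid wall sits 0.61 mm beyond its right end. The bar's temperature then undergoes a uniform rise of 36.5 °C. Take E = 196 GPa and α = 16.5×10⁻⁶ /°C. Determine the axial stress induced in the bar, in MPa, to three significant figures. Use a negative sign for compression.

-96.9 MPa

Free thermal expansion αLΔT = 16.5e-6 · 5660 · 36.5 = 3.409 mm.
The walls engage after the gap closes; constrained expansion = 3.409 − 0.61 = 2.799 mm.
The walls impose strain ε = −(2.799)/5660 = -4.9448e-04; σ = Eε = 196000 · -4.9448e-04 = -96.92 MPa.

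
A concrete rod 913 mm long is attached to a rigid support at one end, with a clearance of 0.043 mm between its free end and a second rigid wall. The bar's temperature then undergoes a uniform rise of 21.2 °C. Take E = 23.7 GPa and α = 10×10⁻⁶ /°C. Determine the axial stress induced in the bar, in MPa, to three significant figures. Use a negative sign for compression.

Free thermal expansion αLΔT = 10e-6 · 913 · 21.2 = 0.1936 mm.
The walls engage after the gap closes; constrained expansion = 0.1936 − 0.043 = 0.1506 mm.
The walls impose strain ε = −(0.1506)/913 = -1.6490e-04; σ = Eε = 23700 · -1.6490e-04 = -3.908 MPa.

-3.91 MPa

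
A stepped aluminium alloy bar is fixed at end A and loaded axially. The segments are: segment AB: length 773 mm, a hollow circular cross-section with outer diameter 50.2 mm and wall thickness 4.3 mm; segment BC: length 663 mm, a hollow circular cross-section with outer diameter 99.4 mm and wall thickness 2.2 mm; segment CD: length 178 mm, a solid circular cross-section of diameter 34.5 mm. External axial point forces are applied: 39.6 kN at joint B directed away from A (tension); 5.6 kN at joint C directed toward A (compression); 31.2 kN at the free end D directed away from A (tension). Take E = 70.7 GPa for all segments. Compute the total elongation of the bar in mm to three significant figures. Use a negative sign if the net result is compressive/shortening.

1.59 mm

Internal axial forces (sectioning from the free end, tension +): N_CD = 31.2 kN, N_BC = 25.6 kN, N_AB = 65.2 kN.
A_AB = 620.1 mm².
A_BC = 671.8 mm².
A_CD = 934.8 mm².
δ_AB = 65200·773/(620.1·70700) = 1.15 mm
δ_BC = 25600·663/(671.8·70700) = 0.3574 mm
δ_CD = 31200·178/(934.8·70700) = 0.08403 mm
δ = Σδ_i = 1.591 mm.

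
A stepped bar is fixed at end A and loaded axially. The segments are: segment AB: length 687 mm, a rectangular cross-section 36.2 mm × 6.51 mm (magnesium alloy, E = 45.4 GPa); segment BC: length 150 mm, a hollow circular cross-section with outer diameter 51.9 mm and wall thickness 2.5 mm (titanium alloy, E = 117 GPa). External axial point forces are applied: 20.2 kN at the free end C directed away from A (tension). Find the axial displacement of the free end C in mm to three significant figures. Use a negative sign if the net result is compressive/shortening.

Internal axial forces (sectioning from the free end, tension +): N_BC = 20.2 kN, N_AB = 20.2 kN.
A_AB = 235.7 mm².
A_BC = 388 mm².
δ_AB = 20200·687/(235.7·45400) = 1.297 mm
δ_BC = 20200·150/(388·117000) = 0.06675 mm
δ = Σδ_i = 1.364 mm.

1.36 mm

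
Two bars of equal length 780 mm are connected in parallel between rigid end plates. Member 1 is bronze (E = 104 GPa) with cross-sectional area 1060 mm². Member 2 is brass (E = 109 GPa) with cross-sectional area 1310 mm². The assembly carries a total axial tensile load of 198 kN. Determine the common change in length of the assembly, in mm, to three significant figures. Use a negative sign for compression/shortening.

0.610 mm

Equal strain + equilibrium ⇒ each member carries load in proportion to AE: A₁E₁ = 110200000 N, A₂E₂ = 142800000 N, ΣAE = 253000000 N.
δ = PL/ΣAE = 198000·780/253000000 = 0.6104 mm.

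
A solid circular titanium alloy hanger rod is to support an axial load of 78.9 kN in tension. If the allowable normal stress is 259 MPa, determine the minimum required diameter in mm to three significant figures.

Required area A ≥ P/σ_allow = 78900/259 = 304.6 mm².
For a solid circular section, d ≥ √(4A/π) = 19.69 mm.

19.7 mm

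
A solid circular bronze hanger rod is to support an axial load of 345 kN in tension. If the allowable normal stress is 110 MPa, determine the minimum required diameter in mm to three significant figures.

63.2 mm

Required area A ≥ P/σ_allow = 345000/110 = 3136 mm².
For a solid circular section, d ≥ √(4A/π) = 63.19 mm.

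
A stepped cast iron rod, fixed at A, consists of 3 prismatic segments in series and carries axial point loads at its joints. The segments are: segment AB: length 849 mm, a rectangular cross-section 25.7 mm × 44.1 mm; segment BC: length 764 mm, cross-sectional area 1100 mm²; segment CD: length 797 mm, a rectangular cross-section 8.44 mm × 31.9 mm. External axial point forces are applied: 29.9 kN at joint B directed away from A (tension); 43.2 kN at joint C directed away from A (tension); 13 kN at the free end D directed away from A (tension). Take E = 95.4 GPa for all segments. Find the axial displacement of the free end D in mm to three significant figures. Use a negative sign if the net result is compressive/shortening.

1.49 mm

Internal axial forces (sectioning from the free end, tension +): N_CD = 13 kN, N_BC = 56.2 kN, N_AB = 86.1 kN.
A_AB = 1133 mm².
A_CD = 269.2 mm².
δ_AB = 86100·849/(1133·95400) = 0.6761 mm
δ_BC = 56200·764/(1100·95400) = 0.4092 mm
δ_CD = 13000·797/(269.2·95400) = 0.4034 mm
δ = Σδ_i = 1.489 mm.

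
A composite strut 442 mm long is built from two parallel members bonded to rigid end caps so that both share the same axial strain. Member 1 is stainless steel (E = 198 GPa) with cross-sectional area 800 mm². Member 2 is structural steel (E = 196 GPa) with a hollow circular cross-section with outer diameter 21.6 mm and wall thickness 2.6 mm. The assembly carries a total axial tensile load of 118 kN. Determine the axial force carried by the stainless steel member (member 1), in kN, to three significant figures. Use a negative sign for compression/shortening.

99.0 kN

A_2 = 155.2 mm².
Equal strain + equilibrium ⇒ each member carries load in proportion to AE: A₁E₁ = 158400000 N, A₂E₂ = 30420000 N, ΣAE = 188800000 N.
F₁ = P·A₁E₁/ΣAE = 118000·158400000/188800000 = 98990 N.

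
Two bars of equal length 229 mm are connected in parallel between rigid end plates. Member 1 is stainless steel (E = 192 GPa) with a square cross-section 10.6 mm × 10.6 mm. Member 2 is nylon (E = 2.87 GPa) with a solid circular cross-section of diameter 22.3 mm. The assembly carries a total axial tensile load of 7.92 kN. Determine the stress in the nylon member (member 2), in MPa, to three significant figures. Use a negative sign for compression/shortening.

A_1 = 112.4 mm².
A_2 = 390.6 mm².
Equal strain + equilibrium ⇒ each member carries load in proportion to AE: A₁E₁ = 21570000 N, A₂E₂ = 1121000 N, ΣAE = 22690000 N.
σ₂ = P·E₂/ΣAE = 7920·2870/22690000 = 1.002 MPa.

1.00 MPa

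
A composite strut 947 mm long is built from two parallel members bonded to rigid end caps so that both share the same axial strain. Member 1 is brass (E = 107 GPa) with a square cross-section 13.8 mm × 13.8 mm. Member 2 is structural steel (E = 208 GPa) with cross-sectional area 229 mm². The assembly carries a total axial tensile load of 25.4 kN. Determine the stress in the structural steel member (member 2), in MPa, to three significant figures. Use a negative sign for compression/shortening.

A_1 = 190.4 mm².
Equal strain + equilibrium ⇒ each member carries load in proportion to AE: A₁E₁ = 20380000 N, A₂E₂ = 47630000 N, ΣAE = 68010000 N.
σ₂ = P·E₂/ΣAE = 25400·208000/68010000 = 77.68 MPa.

77.7 MPa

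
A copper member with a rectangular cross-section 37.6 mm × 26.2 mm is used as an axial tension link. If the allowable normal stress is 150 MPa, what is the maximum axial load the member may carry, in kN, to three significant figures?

A = 985.1 mm².
P_max = σ_allow · A = 150 · 985.1 = 147800 N = 147.8 kN.

148 kN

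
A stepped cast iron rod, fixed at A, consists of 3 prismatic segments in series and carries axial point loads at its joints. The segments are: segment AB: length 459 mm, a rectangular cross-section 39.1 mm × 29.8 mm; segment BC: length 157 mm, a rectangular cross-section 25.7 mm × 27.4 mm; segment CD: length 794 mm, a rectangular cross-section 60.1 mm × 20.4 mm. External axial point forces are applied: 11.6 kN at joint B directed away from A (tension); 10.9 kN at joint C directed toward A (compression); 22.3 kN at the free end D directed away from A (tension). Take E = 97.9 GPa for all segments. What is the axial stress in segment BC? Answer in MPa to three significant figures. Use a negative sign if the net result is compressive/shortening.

16.2 MPa

Internal axial forces (sectioning from the free end, tension +): N_CD = 22.3 kN, N_BC = 11.4 kN, N_AB = 23 kN.
A_BC = 704.2 mm².
σ_BC = N_BC/A_BC = 11400/704.2 = 16.19 MPa.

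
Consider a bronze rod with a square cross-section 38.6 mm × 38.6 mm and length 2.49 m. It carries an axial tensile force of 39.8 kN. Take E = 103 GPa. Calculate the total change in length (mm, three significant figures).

A = 1490 mm².
δ_mech = NL/(AE) = 39800·2490/(1490·103000) = 0.6458 mm.

0.646 mm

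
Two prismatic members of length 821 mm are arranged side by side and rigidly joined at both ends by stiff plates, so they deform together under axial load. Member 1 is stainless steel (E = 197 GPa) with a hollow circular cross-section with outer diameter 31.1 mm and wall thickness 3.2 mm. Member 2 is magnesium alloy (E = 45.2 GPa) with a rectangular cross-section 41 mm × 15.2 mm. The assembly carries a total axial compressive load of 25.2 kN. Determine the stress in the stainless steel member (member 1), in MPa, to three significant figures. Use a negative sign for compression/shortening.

A_1 = 280.5 mm².
A_2 = 623.2 mm².
Equal strain + equilibrium ⇒ each member carries load in proportion to AE: A₁E₁ = 55250000 N, A₂E₂ = 28170000 N, ΣAE = 83420000 N.
σ₁ = P·E₁/ΣAE = -25200·197000/83420000 = -59.51 MPa.

-59.5 MPa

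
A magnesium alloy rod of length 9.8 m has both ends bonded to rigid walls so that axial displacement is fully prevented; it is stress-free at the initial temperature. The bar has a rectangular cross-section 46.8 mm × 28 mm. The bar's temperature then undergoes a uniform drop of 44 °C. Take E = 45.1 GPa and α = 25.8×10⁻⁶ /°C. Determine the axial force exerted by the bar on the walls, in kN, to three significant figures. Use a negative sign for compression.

Free thermal expansion αLΔT = 25.8e-6 · 9800 · -44 = -11.12 mm.
The walls impose strain ε = −(-11.12)/9800 = 1.1352e-03; σ = Eε = 45100 · 1.1352e-03 = 51.2 MPa.
Wall reaction R = σ·A = 51.2·1310 = 67090 N = 67.09 kN.

67.1 kN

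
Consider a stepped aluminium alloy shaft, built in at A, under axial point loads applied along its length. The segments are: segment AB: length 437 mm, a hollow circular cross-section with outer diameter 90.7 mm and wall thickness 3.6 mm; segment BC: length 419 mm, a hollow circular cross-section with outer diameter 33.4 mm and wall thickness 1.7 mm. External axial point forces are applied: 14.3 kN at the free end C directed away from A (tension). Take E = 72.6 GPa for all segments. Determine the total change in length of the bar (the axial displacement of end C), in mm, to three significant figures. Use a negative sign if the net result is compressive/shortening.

0.575 mm

Internal axial forces (sectioning from the free end, tension +): N_BC = 14.3 kN, N_AB = 14.3 kN.
A_AB = 985.1 mm².
A_BC = 169.3 mm².
δ_AB = 14300·437/(985.1·72600) = 0.08738 mm
δ_BC = 14300·419/(169.3·72600) = 0.4875 mm
δ = Σδ_i = 0.5749 mm.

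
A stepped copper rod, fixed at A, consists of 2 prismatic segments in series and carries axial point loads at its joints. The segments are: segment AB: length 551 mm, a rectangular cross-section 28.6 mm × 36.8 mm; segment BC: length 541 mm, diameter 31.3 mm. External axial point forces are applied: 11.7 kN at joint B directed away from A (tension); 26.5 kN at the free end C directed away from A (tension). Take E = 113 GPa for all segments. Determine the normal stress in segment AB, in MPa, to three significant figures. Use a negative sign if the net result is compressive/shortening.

Internal axial forces (sectioning from the free end, tension +): N_BC = 26.5 kN, N_AB = 38.2 kN.
A_AB = 1052 mm².
σ_AB = N_AB/A_AB = 38200/1052 = 36.3 MPa.

36.3 MPa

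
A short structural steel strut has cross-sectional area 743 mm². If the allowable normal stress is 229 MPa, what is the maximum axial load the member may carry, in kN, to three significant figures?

P_max = σ_allow · A = 229 · 743 = 170100 N = 170.1 kN.

170 kN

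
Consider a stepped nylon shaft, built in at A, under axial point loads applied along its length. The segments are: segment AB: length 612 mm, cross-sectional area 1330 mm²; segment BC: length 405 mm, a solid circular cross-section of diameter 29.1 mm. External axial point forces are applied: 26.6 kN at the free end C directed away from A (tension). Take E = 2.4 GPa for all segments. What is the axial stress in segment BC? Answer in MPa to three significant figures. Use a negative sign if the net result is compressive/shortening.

40.0 MPa

Internal axial forces (sectioning from the free end, tension +): N_BC = 26.6 kN, N_AB = 26.6 kN.
A_BC = 665.1 mm².
σ_BC = N_BC/A_BC = 26600/665.1 = 40 MPa.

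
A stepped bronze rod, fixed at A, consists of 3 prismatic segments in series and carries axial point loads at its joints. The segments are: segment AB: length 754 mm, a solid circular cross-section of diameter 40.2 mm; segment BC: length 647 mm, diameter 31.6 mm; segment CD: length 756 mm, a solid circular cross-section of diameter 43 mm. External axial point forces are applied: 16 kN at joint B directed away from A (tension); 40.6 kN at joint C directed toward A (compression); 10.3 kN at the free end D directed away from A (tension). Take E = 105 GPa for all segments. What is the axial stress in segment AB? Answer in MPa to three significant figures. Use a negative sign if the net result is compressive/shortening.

-11.3 MPa

Internal axial forces (sectioning from the free end, tension +): N_CD = 10.3 kN, N_BC = -30.3 kN, N_AB = -14.3 kN.
A_AB = 1269 mm².
σ_AB = N_AB/A_AB = -14300/1269 = -11.27 MPa.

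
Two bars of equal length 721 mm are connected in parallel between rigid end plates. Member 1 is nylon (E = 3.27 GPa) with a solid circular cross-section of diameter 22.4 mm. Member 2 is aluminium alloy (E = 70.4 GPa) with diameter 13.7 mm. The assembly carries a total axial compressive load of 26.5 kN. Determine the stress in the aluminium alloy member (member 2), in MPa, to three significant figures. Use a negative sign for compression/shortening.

A_1 = 394.1 mm².
A_2 = 147.4 mm².
Equal strain + equilibrium ⇒ each member carries load in proportion to AE: A₁E₁ = 1289000 N, A₂E₂ = 10380000 N, ΣAE = 11670000 N.
σ₂ = P·E₂/ΣAE = -26500·70400/11670000 = -159.9 MPa.

-160 MPa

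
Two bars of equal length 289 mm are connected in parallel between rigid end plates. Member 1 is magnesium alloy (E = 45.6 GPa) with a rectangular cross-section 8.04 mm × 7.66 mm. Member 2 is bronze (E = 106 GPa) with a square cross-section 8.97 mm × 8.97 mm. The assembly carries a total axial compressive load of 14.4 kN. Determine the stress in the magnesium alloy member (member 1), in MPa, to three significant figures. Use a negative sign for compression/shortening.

A_1 = 61.59 mm².
A_2 = 80.46 mm².
Equal strain + equilibrium ⇒ each member carries load in proportion to AE: A₁E₁ = 2808000 N, A₂E₂ = 8529000 N, ΣAE = 11340000 N.
σ₁ = P·E₁/ΣAE = -14400·45600/11340000 = -57.92 MPa.

-57.9 MPa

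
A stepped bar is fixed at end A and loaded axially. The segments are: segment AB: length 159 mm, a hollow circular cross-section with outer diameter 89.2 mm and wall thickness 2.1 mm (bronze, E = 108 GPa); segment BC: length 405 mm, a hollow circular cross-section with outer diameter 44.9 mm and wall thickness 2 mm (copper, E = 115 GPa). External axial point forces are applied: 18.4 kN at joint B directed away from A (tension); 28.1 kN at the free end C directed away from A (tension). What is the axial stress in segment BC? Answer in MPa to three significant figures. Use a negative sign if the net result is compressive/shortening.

104 MPa

Internal axial forces (sectioning from the free end, tension +): N_BC = 28.1 kN, N_AB = 46.5 kN.
A_BC = 269.5 mm².
σ_BC = N_BC/A_BC = 28100/269.5 = 104.2 MPa.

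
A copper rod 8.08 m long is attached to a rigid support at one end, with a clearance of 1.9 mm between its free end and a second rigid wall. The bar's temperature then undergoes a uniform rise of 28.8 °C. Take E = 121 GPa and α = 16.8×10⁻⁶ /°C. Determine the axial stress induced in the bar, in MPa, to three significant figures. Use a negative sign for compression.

-30.1 MPa

Free thermal expansion αLΔT = 16.8e-6 · 8080 · 28.8 = 3.909 mm.
The walls engage after the gap closes; constrained expansion = 3.909 − 1.9 = 2.009 mm.
The walls impose strain ε = −(2.009)/8080 = -2.4869e-04; σ = Eε = 121000 · -2.4869e-04 = -30.09 MPa.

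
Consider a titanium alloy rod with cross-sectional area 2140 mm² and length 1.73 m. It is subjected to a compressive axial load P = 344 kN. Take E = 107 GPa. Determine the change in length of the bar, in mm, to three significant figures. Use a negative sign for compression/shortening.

-2.60 mm

δ_mech = NL/(AE) = -344000·1730/(2140·107000) = -2.599 mm.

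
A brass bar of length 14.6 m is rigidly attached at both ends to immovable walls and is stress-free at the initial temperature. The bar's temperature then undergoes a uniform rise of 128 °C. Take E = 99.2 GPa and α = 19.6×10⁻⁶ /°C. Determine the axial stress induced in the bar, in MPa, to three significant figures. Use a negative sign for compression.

-249 MPa

Free thermal expansion αLΔT = 19.6e-6 · 14600 · 128 = 36.63 mm.
The walls impose strain ε = −(36.63)/14600 = -2.5088e-03; σ = Eε = 99200 · -2.5088e-03 = -248.9 MPa.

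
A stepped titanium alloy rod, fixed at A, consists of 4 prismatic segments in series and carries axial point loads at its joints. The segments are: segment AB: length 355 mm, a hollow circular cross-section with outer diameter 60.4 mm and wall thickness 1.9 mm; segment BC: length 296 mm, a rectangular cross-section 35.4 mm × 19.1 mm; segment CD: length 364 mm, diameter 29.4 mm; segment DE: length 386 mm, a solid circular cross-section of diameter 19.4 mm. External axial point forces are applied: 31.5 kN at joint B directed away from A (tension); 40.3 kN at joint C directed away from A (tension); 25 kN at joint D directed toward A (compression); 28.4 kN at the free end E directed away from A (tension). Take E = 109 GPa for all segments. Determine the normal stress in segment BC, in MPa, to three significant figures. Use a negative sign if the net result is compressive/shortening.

Internal axial forces (sectioning from the free end, tension +): N_DE = 28.4 kN, N_CD = 3.4 kN, N_BC = 43.7 kN, N_AB = 75.2 kN.
A_BC = 676.1 mm².
σ_BC = N_BC/A_BC = 43700/676.1 = 64.63 MPa.

64.6 MPa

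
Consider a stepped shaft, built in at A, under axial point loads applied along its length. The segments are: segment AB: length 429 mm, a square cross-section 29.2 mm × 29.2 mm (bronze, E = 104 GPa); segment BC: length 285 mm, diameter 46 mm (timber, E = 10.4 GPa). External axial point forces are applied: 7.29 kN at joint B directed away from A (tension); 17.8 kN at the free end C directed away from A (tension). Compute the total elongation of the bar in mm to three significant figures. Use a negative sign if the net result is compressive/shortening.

0.415 mm

Internal axial forces (sectioning from the free end, tension +): N_BC = 17.8 kN, N_AB = 25.09 kN.
A_AB = 852.6 mm².
A_BC = 1662 mm².
δ_AB = 25090·429/(852.6·104000) = 0.1214 mm
δ_BC = 17800·285/(1662·10400) = 0.2935 mm
δ = Σδ_i = 0.4149 mm.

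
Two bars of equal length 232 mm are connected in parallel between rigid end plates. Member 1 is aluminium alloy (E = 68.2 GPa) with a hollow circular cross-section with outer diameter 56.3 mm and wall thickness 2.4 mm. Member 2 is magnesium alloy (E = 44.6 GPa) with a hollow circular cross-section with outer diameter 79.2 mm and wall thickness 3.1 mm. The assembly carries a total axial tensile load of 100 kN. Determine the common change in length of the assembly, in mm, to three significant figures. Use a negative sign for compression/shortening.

A_1 = 406.4 mm².
A_2 = 741.1 mm².
Equal strain + equilibrium ⇒ each member carries load in proportion to AE: A₁E₁ = 27720000 N, A₂E₂ = 33050000 N, ΣAE = 60770000 N.
δ = PL/ΣAE = 100000·232/60770000 = 0.3818 mm.

0.382 mm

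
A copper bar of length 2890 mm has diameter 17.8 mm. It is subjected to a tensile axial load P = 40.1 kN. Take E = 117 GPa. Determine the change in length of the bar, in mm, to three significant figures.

A = 248.8 mm².
δ_mech = NL/(AE) = 40100·2890/(248.8·117000) = 3.98 mm.

3.98 mm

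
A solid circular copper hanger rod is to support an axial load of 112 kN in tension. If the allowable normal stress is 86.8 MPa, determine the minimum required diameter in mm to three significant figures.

40.5 mm

Required area A ≥ P/σ_allow = 112000/86.8 = 1290 mm².
For a solid circular section, d ≥ √(4A/π) = 40.53 mm.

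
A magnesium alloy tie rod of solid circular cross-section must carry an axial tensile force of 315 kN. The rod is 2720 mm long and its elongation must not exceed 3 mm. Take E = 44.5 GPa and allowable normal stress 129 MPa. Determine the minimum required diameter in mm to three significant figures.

90.4 mm

Required area A ≥ P/σ_allow = 315000/129 = 2442 mm².
For a solid circular section, d ≥ √(4A/π) = 55.76 mm.
Elongation limit: A ≥ PL/(Eδ_allow) = 315000·2720/(44500·3) = 6418 mm² ⇒ d ≥ 90.4 mm.
The elongation limit governs.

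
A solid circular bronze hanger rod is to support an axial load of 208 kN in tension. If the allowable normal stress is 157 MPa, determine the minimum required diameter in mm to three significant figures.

Required area A ≥ P/σ_allow = 208000/157 = 1325 mm².
For a solid circular section, d ≥ √(4A/π) = 41.07 mm.

41.1 mm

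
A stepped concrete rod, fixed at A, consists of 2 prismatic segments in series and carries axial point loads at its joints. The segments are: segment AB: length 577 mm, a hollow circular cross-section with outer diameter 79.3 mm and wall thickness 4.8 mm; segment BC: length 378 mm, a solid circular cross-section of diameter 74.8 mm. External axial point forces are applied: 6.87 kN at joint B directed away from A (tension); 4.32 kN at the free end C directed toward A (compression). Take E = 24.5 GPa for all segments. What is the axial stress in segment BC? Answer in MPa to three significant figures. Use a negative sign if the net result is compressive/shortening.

-0.983 MPa

Internal axial forces (sectioning from the free end, tension +): N_BC = -4.32 kN, N_AB = 2.55 kN.
A_BC = 4394 mm².
σ_BC = N_BC/A_BC = -4320/4394 = -0.9831 MPa.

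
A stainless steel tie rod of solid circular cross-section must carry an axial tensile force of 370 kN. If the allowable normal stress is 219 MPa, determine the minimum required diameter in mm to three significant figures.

46.4 mm

Required area A ≥ P/σ_allow = 370000/219 = 1689 mm².
For a solid circular section, d ≥ √(4A/π) = 46.38 mm.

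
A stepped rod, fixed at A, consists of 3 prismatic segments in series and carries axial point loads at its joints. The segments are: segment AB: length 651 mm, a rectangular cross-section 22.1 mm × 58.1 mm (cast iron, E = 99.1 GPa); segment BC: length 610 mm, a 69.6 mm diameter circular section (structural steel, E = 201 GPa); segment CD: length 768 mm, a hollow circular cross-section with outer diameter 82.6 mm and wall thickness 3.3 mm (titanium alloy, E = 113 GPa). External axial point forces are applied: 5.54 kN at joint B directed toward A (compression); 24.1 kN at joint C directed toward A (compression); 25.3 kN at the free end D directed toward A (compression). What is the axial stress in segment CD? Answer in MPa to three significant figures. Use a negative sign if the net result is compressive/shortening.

Internal axial forces (sectioning from the free end, tension +): N_CD = -25.3 kN, N_BC = -49.4 kN, N_AB = -54.94 kN.
A_CD = 822.1 mm².
σ_CD = N_CD/A_CD = -25300/822.1 = -30.77 MPa.

-30.8 MPa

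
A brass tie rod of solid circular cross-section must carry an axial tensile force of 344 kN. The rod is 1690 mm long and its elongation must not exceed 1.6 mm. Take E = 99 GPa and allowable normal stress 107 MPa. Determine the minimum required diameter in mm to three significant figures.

Required area A ≥ P/σ_allow = 344000/107 = 3215 mm².
For a solid circular section, d ≥ √(4A/π) = 63.98 mm.
Elongation limit: A ≥ PL/(Eδ_allow) = 344000·1690/(99000·1.6) = 3670 mm² ⇒ d ≥ 68.36 mm.
The elongation limit governs.

68.4 mm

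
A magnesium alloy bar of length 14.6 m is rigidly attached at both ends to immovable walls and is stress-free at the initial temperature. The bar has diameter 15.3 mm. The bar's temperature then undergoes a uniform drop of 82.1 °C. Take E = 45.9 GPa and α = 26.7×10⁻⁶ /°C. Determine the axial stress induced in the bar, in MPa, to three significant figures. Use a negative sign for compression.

Free thermal expansion αLΔT = 26.7e-6 · 14600 · -82.1 = -32 mm.
The walls impose strain ε = −(-32)/14600 = 2.1921e-03; σ = Eε = 45900 · 2.1921e-03 = 100.6 MPa.

101 MPa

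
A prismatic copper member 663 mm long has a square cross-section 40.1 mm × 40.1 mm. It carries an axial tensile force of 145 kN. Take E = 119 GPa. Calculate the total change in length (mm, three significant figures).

A = 1608 mm².
δ_mech = NL/(AE) = 145000·663/(1608·119000) = 0.5024 mm.

0.502 mm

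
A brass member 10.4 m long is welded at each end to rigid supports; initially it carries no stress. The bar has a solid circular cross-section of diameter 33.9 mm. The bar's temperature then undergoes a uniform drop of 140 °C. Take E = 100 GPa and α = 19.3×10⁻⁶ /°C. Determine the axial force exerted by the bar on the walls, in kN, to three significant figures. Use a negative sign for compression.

Free thermal expansion αLΔT = 19.3e-6 · 10400 · -140 = -28.1 mm.
The walls impose strain ε = −(-28.1)/10400 = 2.7020e-03; σ = Eε = 100000 · 2.7020e-03 = 270.2 MPa.
Wall reaction R = σ·A = 270.2·902.6 = 243900 N = 243.9 kN.

244 kN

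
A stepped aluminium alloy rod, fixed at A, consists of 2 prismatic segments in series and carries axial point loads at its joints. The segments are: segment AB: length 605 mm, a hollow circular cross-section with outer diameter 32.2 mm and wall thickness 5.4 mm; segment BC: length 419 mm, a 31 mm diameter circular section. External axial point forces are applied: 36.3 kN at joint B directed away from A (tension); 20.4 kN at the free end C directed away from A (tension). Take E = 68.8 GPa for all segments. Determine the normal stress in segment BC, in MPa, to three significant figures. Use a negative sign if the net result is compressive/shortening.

Internal axial forces (sectioning from the free end, tension +): N_BC = 20.4 kN, N_AB = 56.7 kN.
A_BC = 754.8 mm².
σ_BC = N_BC/A_BC = 20400/754.8 = 27.03 MPa.

27.0 MPa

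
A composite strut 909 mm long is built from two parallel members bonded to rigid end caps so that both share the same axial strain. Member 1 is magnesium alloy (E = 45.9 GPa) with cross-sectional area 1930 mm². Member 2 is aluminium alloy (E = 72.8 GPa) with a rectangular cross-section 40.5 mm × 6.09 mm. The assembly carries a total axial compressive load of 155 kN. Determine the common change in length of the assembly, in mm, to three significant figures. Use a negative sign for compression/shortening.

A_2 = 246.6 mm².
Equal strain + equilibrium ⇒ each member carries load in proportion to AE: A₁E₁ = 88590000 N, A₂E₂ = 17960000 N, ΣAE = 106500000 N.
δ = PL/ΣAE = -155000·909/106500000 = -1.322 mm.

-1.32 mm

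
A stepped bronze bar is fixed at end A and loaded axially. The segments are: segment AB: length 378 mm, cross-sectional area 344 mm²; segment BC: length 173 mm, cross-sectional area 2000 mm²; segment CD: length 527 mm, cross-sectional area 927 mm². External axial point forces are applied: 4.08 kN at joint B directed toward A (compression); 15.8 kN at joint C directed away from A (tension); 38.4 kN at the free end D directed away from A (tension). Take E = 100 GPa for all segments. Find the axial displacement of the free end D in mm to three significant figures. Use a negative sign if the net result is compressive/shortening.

Internal axial forces (sectioning from the free end, tension +): N_CD = 38.4 kN, N_BC = 54.2 kN, N_AB = 50.12 kN.
δ_AB = 50120·378/(344·100000) = 0.5507 mm
δ_BC = 54200·173/(2000·100000) = 0.04688 mm
δ_CD = 38400·527/(927·100000) = 0.2183 mm
δ = Σδ_i = 0.8159 mm.

0.816 mm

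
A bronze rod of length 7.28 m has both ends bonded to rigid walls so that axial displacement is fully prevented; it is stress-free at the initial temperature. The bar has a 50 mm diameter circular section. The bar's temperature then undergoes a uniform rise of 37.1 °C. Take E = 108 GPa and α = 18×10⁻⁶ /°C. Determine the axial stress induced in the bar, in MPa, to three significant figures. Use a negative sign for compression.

Free thermal expansion αLΔT = 18e-6 · 7280 · 37.1 = 4.862 mm.
The walls impose strain ε = −(4.862)/7280 = -6.6780e-04; σ = Eε = 108000 · -6.6780e-04 = -72.12 MPa.

-72.1 MPa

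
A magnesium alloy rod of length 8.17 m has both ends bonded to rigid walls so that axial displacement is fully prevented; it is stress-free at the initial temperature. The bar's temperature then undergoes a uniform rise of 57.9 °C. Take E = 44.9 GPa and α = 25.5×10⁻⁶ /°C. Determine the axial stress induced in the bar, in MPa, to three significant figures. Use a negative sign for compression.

Free thermal expansion αLΔT = 25.5e-6 · 8170 · 57.9 = 12.06 mm.
The walls impose strain ε = −(12.06)/8170 = -1.4765e-03; σ = Eε = 44900 · -1.4765e-03 = -66.29 MPa.

-66.3 MPa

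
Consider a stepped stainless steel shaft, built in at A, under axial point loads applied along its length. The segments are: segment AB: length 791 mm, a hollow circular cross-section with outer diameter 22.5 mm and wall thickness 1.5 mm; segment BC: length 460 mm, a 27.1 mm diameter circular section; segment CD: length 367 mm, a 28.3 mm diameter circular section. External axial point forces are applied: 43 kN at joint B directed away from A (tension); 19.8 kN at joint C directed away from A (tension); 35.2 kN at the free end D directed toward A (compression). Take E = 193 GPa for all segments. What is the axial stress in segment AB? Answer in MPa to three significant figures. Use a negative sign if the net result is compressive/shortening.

279 MPa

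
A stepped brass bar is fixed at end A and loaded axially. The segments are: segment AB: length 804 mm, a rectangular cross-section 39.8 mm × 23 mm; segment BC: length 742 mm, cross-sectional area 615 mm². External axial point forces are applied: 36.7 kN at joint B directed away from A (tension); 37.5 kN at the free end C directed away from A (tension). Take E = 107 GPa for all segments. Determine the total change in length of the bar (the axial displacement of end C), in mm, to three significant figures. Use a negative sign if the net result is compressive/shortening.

1.03 mm

Internal axial forces (sectioning from the free end, tension +): N_BC = 37.5 kN, N_AB = 74.2 kN.
A_AB = 915.4 mm².
δ_AB = 74200·804/(915.4·107000) = 0.6091 mm
δ_BC = 37500·742/(615·107000) = 0.4228 mm
δ = Σδ_i = 1.032 mm.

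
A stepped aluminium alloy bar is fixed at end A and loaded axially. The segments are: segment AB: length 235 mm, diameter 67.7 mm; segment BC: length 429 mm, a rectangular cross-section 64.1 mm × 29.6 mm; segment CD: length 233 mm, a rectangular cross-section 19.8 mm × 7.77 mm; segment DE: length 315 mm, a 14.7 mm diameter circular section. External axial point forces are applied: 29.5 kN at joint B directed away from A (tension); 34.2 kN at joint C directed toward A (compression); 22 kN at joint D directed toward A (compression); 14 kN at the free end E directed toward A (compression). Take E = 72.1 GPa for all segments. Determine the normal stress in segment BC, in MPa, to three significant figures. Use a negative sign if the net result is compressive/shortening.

-37.0 MPa

Internal axial forces (sectioning from the free end, tension +): N_DE = -14 kN, N_CD = -36 kN, N_BC = -70.2 kN, N_AB = -40.7 kN.
A_BC = 1897 mm².
σ_BC = N_BC/A_BC = -70200/1897 = -37 MPa.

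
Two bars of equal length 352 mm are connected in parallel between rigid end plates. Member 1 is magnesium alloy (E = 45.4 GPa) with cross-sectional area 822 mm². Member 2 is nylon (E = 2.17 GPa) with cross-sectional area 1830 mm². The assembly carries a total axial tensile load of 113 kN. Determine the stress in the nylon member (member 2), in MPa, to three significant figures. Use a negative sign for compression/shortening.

5.94 MPa

Equal strain + equilibrium ⇒ each member carries load in proportion to AE: A₁E₁ = 37320000 N, A₂E₂ = 3971000 N, ΣAE = 41290000 N.
σ₂ = P·E₂/ΣAE = 113000·2170/41290000 = 5.939 MPa.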